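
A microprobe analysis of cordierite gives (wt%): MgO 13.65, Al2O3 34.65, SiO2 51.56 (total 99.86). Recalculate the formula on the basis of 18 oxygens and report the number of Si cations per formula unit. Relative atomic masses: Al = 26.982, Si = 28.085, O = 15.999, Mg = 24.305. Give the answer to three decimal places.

MgO (M=40.304): mol = 0.33868; Mg = 0.33868, O = 0.33868.
Al2O3 (M=101.961): mol = 0.33984; Al = 0.67968, O = 1.01952.
SiO2 (M=60.083): mol = 0.85815; Si = 0.85815, O = 1.71630.
ΣO = 3.07450; factor = 18/ΣO = 5.85461.
Si apfu = 0.85815 × 5.85461 = 5.024.

5.024 Si apfu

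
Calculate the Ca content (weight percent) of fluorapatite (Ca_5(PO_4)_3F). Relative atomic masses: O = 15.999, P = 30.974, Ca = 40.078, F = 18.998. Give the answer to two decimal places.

39.74 weight percent

M(Ca_5(PO_4)_3F) = 504.298 g/mol.
Ca contributes 5 × 40.078 = 200.390 g per mole.
200.390/504.298 = 0.3974 → 39.74%.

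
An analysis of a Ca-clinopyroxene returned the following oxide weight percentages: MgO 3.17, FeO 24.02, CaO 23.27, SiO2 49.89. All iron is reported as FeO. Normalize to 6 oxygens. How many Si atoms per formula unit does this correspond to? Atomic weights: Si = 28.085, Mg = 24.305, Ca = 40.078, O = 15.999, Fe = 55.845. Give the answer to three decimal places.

2.002 Si apfu

MgO (M=40.304): mol = 0.07865; Mg = 0.07865, O = 0.07865.
FeO (M=71.844): mol = 0.33434; Fe = 0.33434, O = 0.33434.
CaO (M=56.077): mol = 0.41497; Ca = 0.41497, O = 0.41497.
SiO2 (M=60.083): mol = 0.83035; Si = 0.83035, O = 1.66070.
ΣO = 2.48866; factor = 6/ΣO = 2.41094.
Si apfu = 0.83035 × 2.41094 = 2.002.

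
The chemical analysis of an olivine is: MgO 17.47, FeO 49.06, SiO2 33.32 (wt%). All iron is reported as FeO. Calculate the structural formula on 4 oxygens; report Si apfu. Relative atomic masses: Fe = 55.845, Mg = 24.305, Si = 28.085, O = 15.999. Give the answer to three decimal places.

0.997 Si apfu

MgO: 17.47/40.304 = 0.43346 mol → 0.43346 mol Mg, 0.43346 mol O.
FeO: 49.06/71.844 = 0.68287 mol → 0.68287 mol Fe, 0.68287 mol O.
SiO2: 33.32/60.083 = 0.55457 mol → 0.55457 mol Si, 1.10914 mol O.
Total oxygen = 2.22547 mol. Normalization factor = 4/2.22547 = 1.79737.
Si per 4 O = 0.55457 × 1.79737 = 0.997.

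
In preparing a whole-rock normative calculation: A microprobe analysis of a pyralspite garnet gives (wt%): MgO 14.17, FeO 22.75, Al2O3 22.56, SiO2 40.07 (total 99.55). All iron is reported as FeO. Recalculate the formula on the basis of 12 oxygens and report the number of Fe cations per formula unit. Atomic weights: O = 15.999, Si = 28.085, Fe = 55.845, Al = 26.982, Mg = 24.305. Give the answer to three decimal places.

MgO: 14.17/40.304 = 0.35158 mol → 0.35158 mol Mg, 0.35158 mol O.
FeO: 22.75/71.844 = 0.31666 mol → 0.31666 mol Fe, 0.31666 mol O.
Al2O3: 22.56/101.961 = 0.22126 mol → 0.44252 mol Al, 0.66378 mol O.
SiO2: 40.07/60.083 = 0.66691 mol → 0.66691 mol Si, 1.33382 mol O.
Total oxygen = 2.66584 mol. Normalization factor = 12/2.66584 = 4.50140.
Fe per 12 O = 0.31666 × 4.50140 = 1.425.

1.425 Fe apfu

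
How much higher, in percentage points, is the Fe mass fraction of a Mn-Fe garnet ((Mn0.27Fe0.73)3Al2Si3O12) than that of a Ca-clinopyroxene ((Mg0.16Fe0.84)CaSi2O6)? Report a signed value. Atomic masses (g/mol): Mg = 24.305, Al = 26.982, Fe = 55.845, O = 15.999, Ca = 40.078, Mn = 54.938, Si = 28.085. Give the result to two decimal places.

5.31 percentage points

M((Mn0.27Fe0.73)3Al2Si3O12) = 497.007 g/mol, so wt% Fe = 122.301/497.007 × 100 = 24.61%.
M((Mg0.16Fe0.84)CaSi2O6) = 243.041 g/mol, so wt% Fe = 46.910/243.041 × 100 = 19.30%.
24.61 − 19.30 = 5.31 pp.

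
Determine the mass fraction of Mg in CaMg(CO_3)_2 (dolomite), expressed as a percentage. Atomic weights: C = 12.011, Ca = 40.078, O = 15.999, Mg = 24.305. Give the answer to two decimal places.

13.18 wt%

Molar mass of CaMg(CO_3)_2: 1×40.078 + 1×24.305 + 2×12.011 + 6×15.999 = 184.399 g/mol.
Mass of Mg per formula unit: 1 × 24.305 = 24.305 g.
Weight fraction Mg = 24.305 / 184.399 = 0.1318.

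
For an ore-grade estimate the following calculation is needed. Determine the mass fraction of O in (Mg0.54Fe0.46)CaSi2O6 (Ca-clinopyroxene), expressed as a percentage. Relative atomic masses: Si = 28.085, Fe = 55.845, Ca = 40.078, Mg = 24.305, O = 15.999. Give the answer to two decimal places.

M((Mg0.54Fe0.46)CaSi2O6) = 231.055 g/mol.
O contributes 6 × 15.999 = 95.994 g per mole.
95.994/231.055 = 0.4155 → 41.55%.

41.55 wt%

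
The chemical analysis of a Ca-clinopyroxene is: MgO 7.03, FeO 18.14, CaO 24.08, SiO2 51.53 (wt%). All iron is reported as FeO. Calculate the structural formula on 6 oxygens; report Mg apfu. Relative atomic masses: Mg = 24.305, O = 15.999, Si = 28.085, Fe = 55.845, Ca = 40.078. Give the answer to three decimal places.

MgO (M=40.304): mol = 0.17442; Mg = 0.17442, O = 0.17442.
FeO (M=71.844): mol = 0.25249; Fe = 0.25249, O = 0.25249.
CaO (M=56.077): mol = 0.42941; Ca = 0.42941, O = 0.42941.
SiO2 (M=60.083): mol = 0.85765; Si = 0.85765, O = 1.71530.
ΣO = 2.57162; factor = 6/ΣO = 2.33316.
Mg apfu = 0.17442 × 2.33316 = 0.407.

0.407 Mg apfu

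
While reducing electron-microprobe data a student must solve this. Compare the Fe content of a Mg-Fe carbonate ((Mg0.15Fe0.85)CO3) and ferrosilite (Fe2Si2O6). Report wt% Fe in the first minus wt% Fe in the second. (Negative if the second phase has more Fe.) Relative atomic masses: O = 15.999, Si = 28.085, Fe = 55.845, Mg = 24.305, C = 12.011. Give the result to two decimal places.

First mineral: 47.468 g Fe in 111.122 g formula = 42.72 wt% Fe.
Second mineral: 111.690 g Fe in 263.854 g formula = 42.33 wt% Fe.
42.72% − 42.33% gives a difference of 0.39 percentage points.

0.39 percentage points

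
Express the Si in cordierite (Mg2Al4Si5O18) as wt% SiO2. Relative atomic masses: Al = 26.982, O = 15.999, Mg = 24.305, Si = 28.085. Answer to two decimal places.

51.36 wt%

M(Mg2Al4Si5O18) = 584.945 g/mol; M(SiO2) = 60.083 g/mol.
Moles SiO2 per formula unit = 5 Si ÷ 1 = 5.0000.
SiO2 fraction = (5.0000 × 60.083) / 584.945 = 300.415/584.945 = 0.5136.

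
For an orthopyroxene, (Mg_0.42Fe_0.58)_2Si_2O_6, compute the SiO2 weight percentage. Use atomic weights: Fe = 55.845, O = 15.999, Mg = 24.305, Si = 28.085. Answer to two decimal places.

Molar mass of (Mg_0.42Fe_0.58)_2Si_2O_6 = 0.84×24.305 + 1.16×55.845 + 2×28.085 + 6×15.999 = 237.360 g/mol.
Each formula unit contains 2 Si, equivalent to 2/1 = 2.0000 mol SiO2.
M(SiO2) = 1×28.085 + 2×15.999 = 60.083 g/mol.
Mass of SiO2 per formula unit = 2.0000 × 60.083 = 120.166 g.
SiO2 wt% = 120.166 / 237.360 × 100 = 50.63%.

50.63 wt%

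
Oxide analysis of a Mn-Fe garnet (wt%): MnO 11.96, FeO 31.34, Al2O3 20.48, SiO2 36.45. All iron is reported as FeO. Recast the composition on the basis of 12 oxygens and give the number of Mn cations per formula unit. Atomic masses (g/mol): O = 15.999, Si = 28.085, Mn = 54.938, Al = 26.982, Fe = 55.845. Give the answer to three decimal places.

0.836 Mn apfu

MnO (M=70.937): mol = 0.16860; Mn = 0.16860, O = 0.16860.
FeO (M=71.844): mol = 0.43622; Fe = 0.43622, O = 0.43622.
Al2O3 (M=101.961): mol = 0.20086; Al = 0.40172, O = 0.60258.
SiO2 (M=60.083): mol = 0.60666; Si = 0.60666, O = 1.21332.
ΣO = 2.42072; factor = 12/ΣO = 4.95720.
Mn apfu = 0.16860 × 4.95720 = 0.836.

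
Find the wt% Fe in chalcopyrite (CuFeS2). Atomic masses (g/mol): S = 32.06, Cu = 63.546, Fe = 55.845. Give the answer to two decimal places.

30.43 mass %

Formula mass = 1×63.546 + 1×55.845 + 2×32.06 = 183.511 g/mol, of which 55.845 g is Fe.
So Fe makes up 55.845/183.511 = 0.3043 of the mass, i.e. 30.43%.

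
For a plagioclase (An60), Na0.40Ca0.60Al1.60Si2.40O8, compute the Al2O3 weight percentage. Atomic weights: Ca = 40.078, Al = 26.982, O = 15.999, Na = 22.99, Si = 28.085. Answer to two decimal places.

Formula mass = 271.810 g/mol.
1.60 Al → 0.8000 mol Al2O3 per formula unit; M(Al2O3) = 101.961, so Al2O3 mass = 81.569 g.
81.569/271.810 × 100 = 30.01 wt%.

30.01 wt%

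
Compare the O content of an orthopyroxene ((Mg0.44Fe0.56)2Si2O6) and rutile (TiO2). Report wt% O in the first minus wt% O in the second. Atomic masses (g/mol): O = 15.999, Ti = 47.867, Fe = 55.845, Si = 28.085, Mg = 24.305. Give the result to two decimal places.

0.59 percentage points

O in (Mg0.44Fe0.56)2Si2O6: molar mass 236.099 g/mol; 6×15.999 = 95.994 g → 40.66 wt%.
O in TiO2: molar mass 79.865 g/mol; 2×15.999 = 31.998 g → 40.07 wt%.
Difference = 40.66 − 40.07 = 0.59 percentage points.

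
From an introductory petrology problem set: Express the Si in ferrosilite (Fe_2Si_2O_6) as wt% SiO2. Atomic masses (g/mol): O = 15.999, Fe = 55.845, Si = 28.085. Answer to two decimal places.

Molar mass of Fe_2Si_2O_6 = 2×55.845 + 2×28.085 + 6×15.999 = 263.854 g/mol.
Each formula unit contains 2 Si, equivalent to 2/1 = 2.0000 mol SiO2.
M(SiO2) = 1×28.085 + 2×15.999 = 60.083 g/mol.
Mass of SiO2 per formula unit = 2.0000 × 60.083 = 120.166 g.
SiO2 wt% = 120.166 / 263.854 × 100 = 45.54%.

45.54 wt%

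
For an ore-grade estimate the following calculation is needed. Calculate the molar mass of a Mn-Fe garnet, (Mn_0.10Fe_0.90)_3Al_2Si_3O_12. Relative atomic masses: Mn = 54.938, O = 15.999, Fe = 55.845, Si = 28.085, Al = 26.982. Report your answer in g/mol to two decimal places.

497.47 g/mol

M = 0.30·54.938 + 2.70·55.845 + 2·26.982 + 3·28.085 + 12·15.999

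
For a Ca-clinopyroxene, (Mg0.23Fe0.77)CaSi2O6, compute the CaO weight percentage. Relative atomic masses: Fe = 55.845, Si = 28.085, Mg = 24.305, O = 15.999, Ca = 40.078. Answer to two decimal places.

23.28 wt%

M((Mg0.23Fe0.77)CaSi2O6) = 240.833 g/mol; M(CaO) = 56.077 g/mol.
Moles CaO per formula unit = 1 Ca ÷ 1 = 1.0000.
CaO fraction = (1.0000 × 56.077) / 240.833 = 56.077/240.833 = 0.2328.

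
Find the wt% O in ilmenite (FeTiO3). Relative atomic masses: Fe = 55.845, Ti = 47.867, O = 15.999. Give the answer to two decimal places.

31.64 weight percent

Molar mass of FeTiO3: 1·55.845 + 1·47.867 + 3·15.999 = 151.709 g/mol.
Mass of O per formula unit: 3 × 15.999 = 47.997 g.
Weight fraction O = 47.997 / 151.709 = 0.3164.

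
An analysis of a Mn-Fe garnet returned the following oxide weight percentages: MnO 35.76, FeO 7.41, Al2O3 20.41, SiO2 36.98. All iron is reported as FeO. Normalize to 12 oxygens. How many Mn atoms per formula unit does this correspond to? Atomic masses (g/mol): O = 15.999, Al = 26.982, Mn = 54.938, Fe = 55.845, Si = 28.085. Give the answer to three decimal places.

2.481 Mn apfu

MnO: 35.76/70.937 = 0.50411 mol → 0.50411 mol Mn, 0.50411 mol O.
FeO: 7.41/71.844 = 0.10314 mol → 0.10314 mol Fe, 0.10314 mol O.
Al2O3: 20.41/101.961 = 0.20017 mol → 0.40034 mol Al, 0.60051 mol O.
SiO2: 36.98/60.083 = 0.61548 mol → 0.61548 mol Si, 1.23096 mol O.
Total oxygen = 2.43872 mol. Normalization factor = 12/2.43872 = 4.92061.
Mn per 12 O = 0.50411 × 4.92061 = 2.481.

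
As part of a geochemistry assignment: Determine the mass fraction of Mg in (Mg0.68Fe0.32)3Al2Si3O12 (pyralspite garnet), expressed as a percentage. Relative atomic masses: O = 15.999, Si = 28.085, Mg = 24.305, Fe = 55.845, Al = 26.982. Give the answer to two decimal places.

Formula mass = 2.04×24.305 + 0.96×55.845 + 2×26.982 + 3×28.085 + 12×15.999 = 433.400 g/mol, of which 49.582 g is Mg.
So Mg makes up 49.582/433.400 = 0.1144 of the mass, i.e. 11.44%.

11.44 weight percent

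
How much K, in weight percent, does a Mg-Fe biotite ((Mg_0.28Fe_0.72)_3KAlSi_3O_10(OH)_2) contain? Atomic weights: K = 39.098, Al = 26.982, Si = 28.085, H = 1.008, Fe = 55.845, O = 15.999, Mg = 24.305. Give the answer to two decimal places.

8.06 weight percent

Formula mass = 0.84×24.305 + 2.16×55.845 + 1×39.098 + 1×26.982 + 3×28.085 + 12×15.999 + 2×1.008 = 485.380 g/mol, of which 39.098 g is K.
So K makes up 39.098/485.380 = 0.0806 of the mass, i.e. 8.06%.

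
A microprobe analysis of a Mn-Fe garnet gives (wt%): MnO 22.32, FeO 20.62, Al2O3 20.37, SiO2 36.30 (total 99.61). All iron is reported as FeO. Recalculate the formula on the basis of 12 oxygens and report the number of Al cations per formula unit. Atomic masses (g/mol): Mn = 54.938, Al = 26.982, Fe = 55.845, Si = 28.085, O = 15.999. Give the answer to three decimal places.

22.32 wt% MnO ÷ 70.937 g/mol = 0.31465 mol, giving 0.31465 Mn and 0.31465 O.
20.62 wt% FeO ÷ 71.844 g/mol = 0.28701 mol, giving 0.28701 Fe and 0.28701 O.
20.37 wt% Al2O3 ÷ 101.961 g/mol = 0.19978 mol, giving 0.39956 Al and 0.59934 O.
36.30 wt% SiO2 ÷ 60.083 g/mol = 0.60416 mol, giving 0.60416 Si and 1.20832 O.
Oxygen sums to 2.40932; scaling by 12/2.40932 = 4.98066 puts the formula on 12 O.
Al: 0.39956 × 4.98066 = 1.990 atoms per formula unit.

1.990 Al apfu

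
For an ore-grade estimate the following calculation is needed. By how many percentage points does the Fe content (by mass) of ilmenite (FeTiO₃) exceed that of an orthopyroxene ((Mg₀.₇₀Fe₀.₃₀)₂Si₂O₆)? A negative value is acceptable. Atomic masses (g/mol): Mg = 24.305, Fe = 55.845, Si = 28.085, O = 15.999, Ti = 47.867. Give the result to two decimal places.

M(FeTiO₃) = 151.709 g/mol, so wt% Fe = 55.845/151.709 × 100 = 36.81%.
M((Mg₀.₇₀Fe₀.₃₀)₂Si₂O₆) = 219.698 g/mol, so wt% Fe = 33.507/219.698 × 100 = 15.25%.
36.81 − 15.25 = 21.56 pp.

21.56 percentage points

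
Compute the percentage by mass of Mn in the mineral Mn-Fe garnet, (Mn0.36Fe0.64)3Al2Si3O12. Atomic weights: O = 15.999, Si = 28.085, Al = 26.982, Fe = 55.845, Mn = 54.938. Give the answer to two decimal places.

Molar mass of (Mn0.36Fe0.64)3Al2Si3O12: 1.08·54.938 + 1.92·55.845 + 2·26.982 + 3·28.085 + 12·15.999 = 496.762 g/mol.
Mass of Mn per formula unit: 1.08 × 54.938 = 59.333 g.
Weight fraction Mn = 59.333 / 496.762 = 0.1194.

11.94 wt%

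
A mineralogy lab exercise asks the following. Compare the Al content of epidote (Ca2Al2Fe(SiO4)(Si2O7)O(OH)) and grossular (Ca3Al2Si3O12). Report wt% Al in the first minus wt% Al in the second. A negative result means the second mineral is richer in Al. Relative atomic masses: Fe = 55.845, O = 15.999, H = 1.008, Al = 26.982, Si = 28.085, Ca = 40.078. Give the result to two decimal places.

M(Ca2Al2Fe(SiO4)(Si2O7)O(OH)) = 483.215 g/mol, so wt% Al = 53.964/483.215 × 100 = 11.17%.
M(Ca3Al2Si3O12) = 450.441 g/mol, so wt% Al = 53.964/450.441 × 100 = 11.98%.
11.17 − 11.98 = -0.81 pp.

-0.81 percentage points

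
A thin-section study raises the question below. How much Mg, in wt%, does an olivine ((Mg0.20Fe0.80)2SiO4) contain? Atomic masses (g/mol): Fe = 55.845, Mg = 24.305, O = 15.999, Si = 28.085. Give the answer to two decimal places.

Molar mass of (Mg0.20Fe0.80)2SiO4: 0.40*24.305 + 1.60*55.845 + 1*28.085 + 4*15.999 = 191.155 g/mol.
Mass of Mg per formula unit: 0.40 × 24.305 = 9.722 g.
Weight fraction Mg = 9.722 / 191.155 = 0.0509.

5.09 wt%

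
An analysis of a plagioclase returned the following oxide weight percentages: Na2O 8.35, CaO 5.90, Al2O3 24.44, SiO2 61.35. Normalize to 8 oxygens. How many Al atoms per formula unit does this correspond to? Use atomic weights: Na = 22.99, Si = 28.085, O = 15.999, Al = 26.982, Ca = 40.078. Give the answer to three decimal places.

8.35 wt% Na2O ÷ 61.979 g/mol = 0.13472 mol, giving 0.26944 Na and 0.13472 O.
5.90 wt% CaO ÷ 56.077 g/mol = 0.10521 mol, giving 0.10521 Ca and 0.10521 O.
24.44 wt% Al2O3 ÷ 101.961 g/mol = 0.23970 mol, giving 0.47940 Al and 0.71910 O.
61.35 wt% SiO2 ÷ 60.083 g/mol = 1.02109 mol, giving 1.02109 Si and 2.04218 O.
Oxygen sums to 3.00121; scaling by 8/3.00121 = 2.66559 puts the formula on 8 O.
Al: 0.47940 × 2.66559 = 1.278 atoms per formula unit.

1.278 Al apfu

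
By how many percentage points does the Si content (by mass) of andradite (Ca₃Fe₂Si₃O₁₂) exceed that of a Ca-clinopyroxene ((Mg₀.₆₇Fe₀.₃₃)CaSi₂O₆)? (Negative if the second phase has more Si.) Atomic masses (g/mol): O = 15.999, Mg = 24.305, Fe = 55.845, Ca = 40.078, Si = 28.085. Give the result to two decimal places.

-8.17 percentage points

M(Ca₃Fe₂Si₃O₁₂) = 508.167 g/mol, so wt% Si = 84.255/508.167 × 100 = 16.58%.
M((Mg₀.₆₇Fe₀.₃₃)CaSi₂O₆) = 226.955 g/mol, so wt% Si = 56.170/226.955 × 100 = 24.75%.
16.58 − 24.75 = -8.17 pp.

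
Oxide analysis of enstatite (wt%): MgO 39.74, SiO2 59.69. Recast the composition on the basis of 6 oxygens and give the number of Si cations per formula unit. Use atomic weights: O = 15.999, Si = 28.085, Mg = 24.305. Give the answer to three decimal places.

2.005 Si apfu

MgO (M=40.304): mol = 0.98601; Mg = 0.98601, O = 0.98601.
SiO2 (M=60.083): mol = 0.99346; Si = 0.99346, O = 1.98692.
ΣO = 2.97293; factor = 6/ΣO = 2.01821.
Si apfu = 0.99346 × 2.01821 = 2.005.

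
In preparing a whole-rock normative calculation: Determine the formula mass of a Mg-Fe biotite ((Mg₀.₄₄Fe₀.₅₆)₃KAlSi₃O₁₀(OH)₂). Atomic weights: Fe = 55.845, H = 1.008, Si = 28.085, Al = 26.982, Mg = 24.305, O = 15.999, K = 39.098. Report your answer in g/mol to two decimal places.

M = 1.32*24.305 + 1.68*55.845 + 1*39.098 + 1*26.982 + 3*28.085 + 12*15.999 + 2*1.008

470.24 g/mol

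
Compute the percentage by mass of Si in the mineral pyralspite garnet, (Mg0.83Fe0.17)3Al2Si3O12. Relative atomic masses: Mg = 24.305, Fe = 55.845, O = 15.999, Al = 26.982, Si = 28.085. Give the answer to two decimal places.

M((Mg0.83Fe0.17)3Al2Si3O12) = 419.207 g/mol.
Si contributes 3 × 28.085 = 84.255 g per mole.
84.255/419.207 = 0.2010 → 20.10%.

20.10 wt%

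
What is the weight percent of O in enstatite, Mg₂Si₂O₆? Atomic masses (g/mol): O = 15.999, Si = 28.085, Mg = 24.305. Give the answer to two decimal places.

47.81 weight percent

Molar mass of Mg₂Si₂O₆: 2×24.305 + 2×28.085 + 6×15.999 = 200.774 g/mol.
Mass of O per formula unit: 6 × 15.999 = 95.994 g.
Weight fraction O = 95.994 / 200.774 = 0.4781.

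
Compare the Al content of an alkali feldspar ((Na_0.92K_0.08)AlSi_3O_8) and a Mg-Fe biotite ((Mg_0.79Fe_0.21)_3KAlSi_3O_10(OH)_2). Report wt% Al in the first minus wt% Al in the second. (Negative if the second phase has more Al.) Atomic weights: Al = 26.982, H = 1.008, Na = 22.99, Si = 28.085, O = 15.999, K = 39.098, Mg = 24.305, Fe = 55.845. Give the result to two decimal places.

M((Na_0.92K_0.08)AlSi_3O_8) = 263.508 g/mol, so wt% Al = 26.982/263.508 × 100 = 10.24%.
M((Mg_0.79Fe_0.21)_3KAlSi_3O_10(OH)_2) = 437.124 g/mol, so wt% Al = 26.982/437.124 × 100 = 6.17%.
10.24 − 6.17 = 4.07 pp.

4.07 percentage points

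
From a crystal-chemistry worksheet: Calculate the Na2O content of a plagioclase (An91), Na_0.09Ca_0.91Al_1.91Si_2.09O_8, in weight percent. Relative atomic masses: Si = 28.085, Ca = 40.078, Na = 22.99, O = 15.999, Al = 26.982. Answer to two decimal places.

M(Na_0.09Ca_0.91Al_1.91Si_2.09O_8) = 276.765 g/mol; M(Na2O) = 61.979 g/mol.
Moles Na2O per formula unit = 0.09 Na ÷ 2 = 0.0450.
Na2O fraction = (0.0450 × 61.979) / 276.765 = 2.789/276.765 = 0.0101.

1.01 wt%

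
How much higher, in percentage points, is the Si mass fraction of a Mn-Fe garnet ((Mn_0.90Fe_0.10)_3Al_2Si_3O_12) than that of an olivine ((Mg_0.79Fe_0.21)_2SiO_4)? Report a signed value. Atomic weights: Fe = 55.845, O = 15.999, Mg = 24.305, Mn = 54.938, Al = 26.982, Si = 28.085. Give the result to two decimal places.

-1.23 percentage points

Si in (Mn_0.90Fe_0.10)_3Al_2Si_3O_12: molar mass 495.293 g/mol; 3×28.085 = 84.255 g → 17.01 wt%.
Si in (Mg_0.79Fe_0.21)_2SiO_4: molar mass 153.938 g/mol; 1×28.085 = 28.085 g → 18.24 wt%.
Difference = 17.01 − 18.24 = -1.23 percentage points.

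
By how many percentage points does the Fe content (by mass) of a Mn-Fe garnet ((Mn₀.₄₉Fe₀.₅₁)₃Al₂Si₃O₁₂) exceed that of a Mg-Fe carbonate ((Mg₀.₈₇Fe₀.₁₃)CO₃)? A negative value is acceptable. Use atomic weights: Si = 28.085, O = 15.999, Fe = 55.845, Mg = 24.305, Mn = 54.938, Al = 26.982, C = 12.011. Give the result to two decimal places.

9.00 percentage points

Fe in (Mn₀.₄₉Fe₀.₅₁)₃Al₂Si₃O₁₂: molar mass 496.409 g/mol; 1.53×55.845 = 85.443 g → 17.21 wt%.
Fe in (Mg₀.₈₇Fe₀.₁₃)CO₃: molar mass 88.413 g/mol; 0.13×55.845 = 7.260 g → 8.21 wt%.
Difference = 17.21 − 8.21 = 9.00 percentage points.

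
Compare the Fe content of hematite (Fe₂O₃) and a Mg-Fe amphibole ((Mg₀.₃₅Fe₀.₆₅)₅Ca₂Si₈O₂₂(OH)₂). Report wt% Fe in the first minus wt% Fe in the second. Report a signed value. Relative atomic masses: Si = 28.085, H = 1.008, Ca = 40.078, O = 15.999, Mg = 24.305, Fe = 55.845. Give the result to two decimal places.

50.10 percentage points

Fe in Fe₂O₃: molar mass 159.687 g/mol; 2×55.845 = 111.690 g → 69.94 wt%.
Fe in (Mg₀.₃₅Fe₀.₆₅)₅Ca₂Si₈O₂₂(OH)₂: molar mass 914.858 g/mol; 3.25×55.845 = 181.496 g → 19.84 wt%.
Difference = 69.94 − 19.84 = 50.10 percentage points.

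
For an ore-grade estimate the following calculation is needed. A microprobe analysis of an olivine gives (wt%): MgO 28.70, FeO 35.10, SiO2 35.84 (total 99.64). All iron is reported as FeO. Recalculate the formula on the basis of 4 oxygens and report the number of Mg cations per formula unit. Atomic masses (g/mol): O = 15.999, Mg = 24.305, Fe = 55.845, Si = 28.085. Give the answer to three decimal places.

MgO: 28.70/40.304 = 0.71209 mol → 0.71209 mol Mg, 0.71209 mol O.
FeO: 35.10/71.844 = 0.48856 mol → 0.48856 mol Fe, 0.48856 mol O.
SiO2: 35.84/60.083 = 0.59651 mol → 0.59651 mol Si, 1.19302 mol O.
Total oxygen = 2.39367 mol. Normalization factor = 4/2.39367 = 1.67107.
Mg per 4 O = 0.71209 × 1.67107 = 1.190.

1.190 Mg apfu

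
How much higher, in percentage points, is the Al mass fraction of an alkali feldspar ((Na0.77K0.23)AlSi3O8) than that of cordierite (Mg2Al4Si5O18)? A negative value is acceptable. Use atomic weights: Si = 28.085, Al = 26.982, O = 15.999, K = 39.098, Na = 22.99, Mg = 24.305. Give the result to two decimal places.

Al in (Na0.77K0.23)AlSi3O8: molar mass 265.924 g/mol; 1×26.982 = 26.982 g → 10.15 wt%.
Al in Mg2Al4Si5O18: molar mass 584.945 g/mol; 4×26.982 = 107.928 g → 18.45 wt%.
Difference = 10.15 − 18.45 = -8.30 percentage points.

-8.30 percentage points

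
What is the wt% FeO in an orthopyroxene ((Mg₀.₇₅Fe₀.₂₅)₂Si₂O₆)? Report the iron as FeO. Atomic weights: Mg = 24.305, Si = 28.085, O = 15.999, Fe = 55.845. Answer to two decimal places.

Molar mass of (Mg₀.₇₅Fe₀.₂₅)₂Si₂O₆ = 1.50·24.305 + 0.50·55.845 + 2·28.085 + 6·15.999 = 216.544 g/mol.
Each formula unit contains 0.50 Fe, equivalent to 0.50/1 = 0.5000 mol FeO.
M(FeO) = 1×55.845 + 1×15.999 = 71.844 g/mol.
Mass of FeO per formula unit = 0.5000 × 71.844 = 35.922 g.
FeO wt% = 35.922 / 216.544 × 100 = 16.59%.

16.59 wt%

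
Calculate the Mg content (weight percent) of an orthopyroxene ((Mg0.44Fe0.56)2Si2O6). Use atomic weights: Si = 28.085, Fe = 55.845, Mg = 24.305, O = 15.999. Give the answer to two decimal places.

9.06 weight percent

Formula mass = 0.88*24.305 + 1.12*55.845 + 2*28.085 + 6*15.999 = 236.099 g/mol, of which 21.388 g is Mg.
So Mg makes up 21.388/236.099 = 0.0906 of the mass, i.e. 9.06%.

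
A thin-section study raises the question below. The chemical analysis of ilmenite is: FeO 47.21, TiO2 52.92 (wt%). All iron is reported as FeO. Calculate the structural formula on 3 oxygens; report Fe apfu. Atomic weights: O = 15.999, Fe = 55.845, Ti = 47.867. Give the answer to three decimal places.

0.994 Fe apfu

47.21 wt% FeO ÷ 71.844 g/mol = 0.65712 mol, giving 0.65712 Fe and 0.65712 O.
52.92 wt% TiO2 ÷ 79.865 g/mol = 0.66262 mol, giving 0.66262 Ti and 1.32524 O.
Oxygen sums to 1.98236; scaling by 3/1.98236 = 1.51335 puts the formula on 3 O.
Fe: 0.65712 × 1.51335 = 0.994 atoms per formula unit.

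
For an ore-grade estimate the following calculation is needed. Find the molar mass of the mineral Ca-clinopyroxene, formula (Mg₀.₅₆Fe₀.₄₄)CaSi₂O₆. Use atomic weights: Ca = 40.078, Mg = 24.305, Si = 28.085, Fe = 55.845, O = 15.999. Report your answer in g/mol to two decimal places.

The formula mass is the sum 0.56·24.305 + 0.44·55.845 + 1·40.078 + 2·28.085 + 6·15.999.

230.42 g/mol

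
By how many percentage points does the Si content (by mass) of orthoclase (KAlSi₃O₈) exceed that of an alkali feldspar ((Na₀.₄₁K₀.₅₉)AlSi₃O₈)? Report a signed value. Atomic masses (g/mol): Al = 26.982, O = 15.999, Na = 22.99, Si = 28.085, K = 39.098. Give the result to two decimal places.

M(KAlSi₃O₈) = 278.327 g/mol, so wt% Si = 84.255/278.327 × 100 = 30.27%.
M((Na₀.₄₁K₀.₅₉)AlSi₃O₈) = 271.723 g/mol, so wt% Si = 84.255/271.723 × 100 = 31.01%.
30.27 − 31.01 = -0.74 pp.

-0.74 percentage points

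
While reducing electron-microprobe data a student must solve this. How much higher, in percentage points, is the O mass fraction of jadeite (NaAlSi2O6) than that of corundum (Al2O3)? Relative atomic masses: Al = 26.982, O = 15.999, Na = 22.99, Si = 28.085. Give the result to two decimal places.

First mineral: 95.994 g O in 202.136 g formula = 47.49 wt% O.
Second mineral: 47.997 g O in 101.961 g formula = 47.07 wt% O.
47.49% − 47.07% gives a difference of 0.42 percentage points.

0.42 percentage points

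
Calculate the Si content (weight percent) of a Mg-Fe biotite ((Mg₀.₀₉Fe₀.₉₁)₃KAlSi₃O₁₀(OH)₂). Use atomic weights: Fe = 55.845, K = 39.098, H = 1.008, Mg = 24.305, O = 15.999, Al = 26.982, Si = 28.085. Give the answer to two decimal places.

16.74 weight percent

Formula mass = 0.27×24.305 + 2.73×55.845 + 1×39.098 + 1×26.982 + 3×28.085 + 12×15.999 + 2×1.008 = 503.358 g/mol, of which 84.255 g is Si.
So Si makes up 84.255/503.358 = 0.1674 of the mass, i.e. 16.74%.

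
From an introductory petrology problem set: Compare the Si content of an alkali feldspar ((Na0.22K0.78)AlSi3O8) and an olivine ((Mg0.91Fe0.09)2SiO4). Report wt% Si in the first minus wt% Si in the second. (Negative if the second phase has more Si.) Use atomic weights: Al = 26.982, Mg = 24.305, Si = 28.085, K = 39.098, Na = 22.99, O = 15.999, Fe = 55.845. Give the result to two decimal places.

11.47 percentage points

First mineral: 84.255 g Si in 274.783 g formula = 30.66 wt% Si.
Second mineral: 28.085 g Si in 146.368 g formula = 19.19 wt% Si.
30.66% − 19.19% gives a difference of 11.47 percentage points.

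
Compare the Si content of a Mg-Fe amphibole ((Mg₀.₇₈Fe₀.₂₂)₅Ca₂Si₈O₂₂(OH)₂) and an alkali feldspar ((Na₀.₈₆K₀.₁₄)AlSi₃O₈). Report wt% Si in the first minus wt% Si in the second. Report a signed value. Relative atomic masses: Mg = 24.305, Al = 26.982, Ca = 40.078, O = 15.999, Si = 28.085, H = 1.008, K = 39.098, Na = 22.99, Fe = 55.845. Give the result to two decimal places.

-5.33 percentage points

First mineral: 224.680 g Si in 847.047 g formula = 26.53 wt% Si.
Second mineral: 84.255 g Si in 264.474 g formula = 31.86 wt% Si.
26.53% − 31.86% gives a difference of -5.33 percentage points.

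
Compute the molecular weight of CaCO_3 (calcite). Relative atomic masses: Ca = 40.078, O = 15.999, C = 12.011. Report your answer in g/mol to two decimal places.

The formula mass is the sum 1*40.078 + 1*12.011 + 3*15.999.

100.09 g/mol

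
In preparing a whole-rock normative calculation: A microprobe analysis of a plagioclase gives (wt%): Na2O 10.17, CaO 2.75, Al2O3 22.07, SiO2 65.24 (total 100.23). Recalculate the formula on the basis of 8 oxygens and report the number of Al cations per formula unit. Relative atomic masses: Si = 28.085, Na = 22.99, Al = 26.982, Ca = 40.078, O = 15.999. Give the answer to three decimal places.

Na2O (M=61.979): mol = 0.16409; Na = 0.32818, O = 0.16409.
CaO (M=56.077): mol = 0.04904; Ca = 0.04904, O = 0.04904.
Al2O3 (M=101.961): mol = 0.21646; Al = 0.43292, O = 0.64938.
SiO2 (M=60.083): mol = 1.08583; Si = 1.08583, O = 2.17166.
ΣO = 3.03417; factor = 8/ΣO = 2.63664.
Al apfu = 0.43292 × 2.63664 = 1.141.

1.141 Al apfu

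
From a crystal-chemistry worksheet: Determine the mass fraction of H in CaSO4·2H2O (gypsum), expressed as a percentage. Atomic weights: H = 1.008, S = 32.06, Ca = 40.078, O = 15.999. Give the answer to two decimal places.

M(CaSO4·2H2O) = 172.164 g/mol.
H contributes 4 × 1.008 = 4.032 g per mole.
4.032/172.164 = 0.0234 → 2.34%.

2.34 wt%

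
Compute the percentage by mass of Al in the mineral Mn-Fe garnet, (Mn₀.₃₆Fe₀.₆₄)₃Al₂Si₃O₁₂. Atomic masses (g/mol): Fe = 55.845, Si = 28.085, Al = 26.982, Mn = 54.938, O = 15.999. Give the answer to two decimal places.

Formula mass = 1.08×54.938 + 1.92×55.845 + 2×26.982 + 3×28.085 + 12×15.999 = 496.762 g/mol, of which 53.964 g is Al.
So Al makes up 53.964/496.762 = 0.1086 of the mass, i.e. 10.86%.

10.86 wt%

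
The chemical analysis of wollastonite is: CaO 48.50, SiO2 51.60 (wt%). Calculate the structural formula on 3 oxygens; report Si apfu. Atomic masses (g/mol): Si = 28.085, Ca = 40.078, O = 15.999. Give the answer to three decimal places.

0.998 Si apfu

48.50 wt% CaO ÷ 56.077 g/mol = 0.86488 mol, giving 0.86488 Ca and 0.86488 O.
51.60 wt% SiO2 ÷ 60.083 g/mol = 0.85881 mol, giving 0.85881 Si and 1.71762 O.
Oxygen sums to 2.58250; scaling by 3/2.58250 = 1.16167 puts the formula on 3 O.
Si: 0.85881 × 1.16167 = 0.998 atoms per formula unit.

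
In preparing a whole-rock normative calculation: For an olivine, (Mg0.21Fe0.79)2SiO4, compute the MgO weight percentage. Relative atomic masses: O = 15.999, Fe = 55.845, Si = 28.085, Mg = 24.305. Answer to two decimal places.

8.88 wt%

M((Mg0.21Fe0.79)2SiO4) = 190.524 g/mol; M(MgO) = 40.304 g/mol.
Moles MgO per formula unit = 0.42 Mg ÷ 1 = 0.4200.
MgO fraction = (0.4200 × 40.304) / 190.524 = 16.928/190.524 = 0.0888.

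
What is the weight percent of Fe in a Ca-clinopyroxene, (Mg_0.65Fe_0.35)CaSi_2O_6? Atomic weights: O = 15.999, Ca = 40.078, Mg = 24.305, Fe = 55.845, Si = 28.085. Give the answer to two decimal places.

8.59 mass %

Formula mass = 0.65*24.305 + 0.35*55.845 + 1*40.078 + 2*28.085 + 6*15.999 = 227.586 g/mol, of which 19.546 g is Fe.
So Fe makes up 19.546/227.586 = 0.0859 of the mass, i.e. 8.59%.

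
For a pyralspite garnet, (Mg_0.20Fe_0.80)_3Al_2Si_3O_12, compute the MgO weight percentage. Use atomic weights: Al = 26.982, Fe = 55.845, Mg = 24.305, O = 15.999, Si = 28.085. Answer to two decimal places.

M((Mg_0.20Fe_0.80)_3Al_2Si_3O_12) = 478.818 g/mol; M(MgO) = 40.304 g/mol.
Moles MgO per formula unit = 0.60 Mg ÷ 1 = 0.6000.
MgO fraction = (0.6000 × 40.304) / 478.818 = 24.182/478.818 = 0.0505.

5.05 wt%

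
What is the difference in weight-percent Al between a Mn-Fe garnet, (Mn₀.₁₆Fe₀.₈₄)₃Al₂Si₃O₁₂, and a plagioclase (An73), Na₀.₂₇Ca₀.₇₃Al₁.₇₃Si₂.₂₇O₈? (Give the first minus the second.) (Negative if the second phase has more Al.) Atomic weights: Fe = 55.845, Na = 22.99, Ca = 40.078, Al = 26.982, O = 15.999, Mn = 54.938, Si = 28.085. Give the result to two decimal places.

-6.19 percentage points

First mineral: 53.964 g Al in 497.307 g formula = 10.85 wt% Al.
Second mineral: 46.679 g Al in 273.888 g formula = 17.04 wt% Al.
10.85% − 17.04% gives a difference of -6.19 percentage points.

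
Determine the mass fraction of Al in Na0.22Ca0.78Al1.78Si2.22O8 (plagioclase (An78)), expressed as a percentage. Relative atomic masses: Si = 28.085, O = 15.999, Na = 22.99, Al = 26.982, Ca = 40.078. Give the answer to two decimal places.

17.48 weight percent

Molar mass of Na0.22Ca0.78Al1.78Si2.22O8: 0.22*22.99 + 0.78*40.078 + 1.78*26.982 + 2.22*28.085 + 8*15.999 = 274.687 g/mol.
Mass of Al per formula unit: 1.78 × 26.982 = 48.028 g.
Weight fraction Al = 48.028 / 274.687 = 0.1748.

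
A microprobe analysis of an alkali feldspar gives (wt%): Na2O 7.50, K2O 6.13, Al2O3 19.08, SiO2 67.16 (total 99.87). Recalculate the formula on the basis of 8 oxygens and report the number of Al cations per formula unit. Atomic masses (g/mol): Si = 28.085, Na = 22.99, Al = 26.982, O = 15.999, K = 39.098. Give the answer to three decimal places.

7.50 wt% Na2O ÷ 61.979 g/mol = 0.12101 mol, giving 0.24202 Na and 0.12101 O.
6.13 wt% K2O ÷ 94.195 g/mol = 0.06508 mol, giving 0.13016 K and 0.06508 O.
19.08 wt% Al2O3 ÷ 101.961 g/mol = 0.18713 mol, giving 0.37426 Al and 0.56139 O.
67.16 wt% SiO2 ÷ 60.083 g/mol = 1.11779 mol, giving 1.11779 Si and 2.23558 O.
Oxygen sums to 2.98306; scaling by 8/2.98306 = 2.68181 puts the formula on 8 O.
Al: 0.37426 × 2.68181 = 1.004 atoms per formula unit.

1.004 Al apfu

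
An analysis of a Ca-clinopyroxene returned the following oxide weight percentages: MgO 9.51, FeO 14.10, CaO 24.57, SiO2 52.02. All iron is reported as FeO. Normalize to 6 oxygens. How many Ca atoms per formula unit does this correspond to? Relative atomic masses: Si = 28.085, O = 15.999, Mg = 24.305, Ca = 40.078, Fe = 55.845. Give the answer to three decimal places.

MgO (M=40.304): mol = 0.23596; Mg = 0.23596, O = 0.23596.
FeO (M=71.844): mol = 0.19626; Fe = 0.19626, O = 0.19626.
CaO (M=56.077): mol = 0.43815; Ca = 0.43815, O = 0.43815.
SiO2 (M=60.083): mol = 0.86580; Si = 0.86580, O = 1.73160.
ΣO = 2.60197; factor = 6/ΣO = 2.30595.
Ca apfu = 0.43815 × 2.30595 = 1.010.

1.010 Ca apfu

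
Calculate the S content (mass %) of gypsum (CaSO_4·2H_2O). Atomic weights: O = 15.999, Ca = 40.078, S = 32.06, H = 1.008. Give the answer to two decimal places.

Molar mass of CaSO_4·2H_2O: 1·40.078 + 1·32.06 + 6·15.999 + 4·1.008 = 172.164 g/mol.
Mass of S per formula unit: 1 × 32.06 = 32.060 g.
Weight fraction S = 32.060 / 172.164 = 0.1862.

18.62 mass %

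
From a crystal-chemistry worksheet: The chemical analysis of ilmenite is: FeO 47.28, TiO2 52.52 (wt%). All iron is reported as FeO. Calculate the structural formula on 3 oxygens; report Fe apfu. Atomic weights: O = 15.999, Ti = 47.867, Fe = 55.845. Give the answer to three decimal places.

1.000 Fe apfu

47.28 wt% FeO ÷ 71.844 g/mol = 0.65809 mol, giving 0.65809 Fe and 0.65809 O.
52.52 wt% TiO2 ÷ 79.865 g/mol = 0.65761 mol, giving 0.65761 Ti and 1.31522 O.
Oxygen sums to 1.97331; scaling by 3/1.97331 = 1.52029 puts the formula on 3 O.
Fe: 0.65809 × 1.52029 = 1.000 atoms per formula unit.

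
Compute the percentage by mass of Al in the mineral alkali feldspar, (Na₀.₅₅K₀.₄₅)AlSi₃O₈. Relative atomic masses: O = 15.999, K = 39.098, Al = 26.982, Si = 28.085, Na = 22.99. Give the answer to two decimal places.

Molar mass of (Na₀.₅₅K₀.₄₅)AlSi₃O₈: 0.55×22.99 + 0.45×39.098 + 1×26.982 + 3×28.085 + 8×15.999 = 269.468 g/mol.
Mass of Al per formula unit: 1 × 26.982 = 26.982 g.
Weight fraction Al = 26.982 / 269.468 = 0.1001.

10.01 wt%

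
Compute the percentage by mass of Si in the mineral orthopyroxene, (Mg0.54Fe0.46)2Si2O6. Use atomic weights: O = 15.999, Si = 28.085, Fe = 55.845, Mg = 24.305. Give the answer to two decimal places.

24.44 weight percent

M((Mg0.54Fe0.46)2Si2O6) = 229.791 g/mol.
Si contributes 2 × 28.085 = 56.170 g per mole.
56.170/229.791 = 0.2444 → 24.44%.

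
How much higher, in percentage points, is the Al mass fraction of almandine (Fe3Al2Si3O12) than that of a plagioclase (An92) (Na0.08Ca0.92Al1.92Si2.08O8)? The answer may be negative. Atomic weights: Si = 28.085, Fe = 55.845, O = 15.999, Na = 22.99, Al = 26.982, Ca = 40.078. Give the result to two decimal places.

M(Fe3Al2Si3O12) = 497.742 g/mol, so wt% Al = 53.964/497.742 × 100 = 10.84%.
M(Na0.08Ca0.92Al1.92Si2.08O8) = 276.925 g/mol, so wt% Al = 51.805/276.925 × 100 = 18.71%.
10.84 − 18.71 = -7.87 pp.

-7.87 percentage points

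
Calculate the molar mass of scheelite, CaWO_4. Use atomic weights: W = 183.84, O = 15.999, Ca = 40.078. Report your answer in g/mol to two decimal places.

287.91 g/mol

Ca: 1 × 40.078 = 40.0780
W: 1 × 183.84 = 183.8400
O: 4 × 15.999 = 63.9960
Summing the contributions gives the formula mass.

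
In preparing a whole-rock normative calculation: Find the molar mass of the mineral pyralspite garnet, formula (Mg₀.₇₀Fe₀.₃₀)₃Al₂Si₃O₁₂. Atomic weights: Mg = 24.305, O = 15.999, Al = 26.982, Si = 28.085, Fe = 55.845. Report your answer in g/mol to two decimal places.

M = 2.10·24.305 + 0.90·55.845 + 2·26.982 + 3·28.085 + 12·15.999

431.51 g/mol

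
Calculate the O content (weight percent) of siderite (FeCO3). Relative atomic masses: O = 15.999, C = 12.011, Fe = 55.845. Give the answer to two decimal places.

41.43 weight percent

Formula mass = 1×55.845 + 1×12.011 + 3×15.999 = 115.853 g/mol, of which 47.997 g is O.
So O makes up 47.997/115.853 = 0.4143 of the mass, i.e. 41.43%.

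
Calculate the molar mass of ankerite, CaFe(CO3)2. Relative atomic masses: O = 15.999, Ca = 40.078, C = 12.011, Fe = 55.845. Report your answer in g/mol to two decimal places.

M = 1·40.078 + 1·55.845 + 2·12.011 + 6·15.999

215.94 g/mol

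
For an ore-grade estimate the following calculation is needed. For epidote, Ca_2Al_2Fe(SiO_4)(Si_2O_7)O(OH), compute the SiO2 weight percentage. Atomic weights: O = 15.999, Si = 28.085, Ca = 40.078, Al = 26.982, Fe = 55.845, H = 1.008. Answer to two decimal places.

Molar mass of Ca_2Al_2Fe(SiO_4)(Si_2O_7)O(OH) = 2×40.078 + 2×26.982 + 1×55.845 + 3×28.085 + 13×15.999 + 1×1.008 = 483.215 g/mol.
Each formula unit contains 3 Si, equivalent to 3/1 = 3.0000 mol SiO2.
M(SiO2) = 1×28.085 + 2×15.999 = 60.083 g/mol.
Mass of SiO2 per formula unit = 3.0000 × 60.083 = 180.249 g.
SiO2 wt% = 180.249 / 483.215 × 100 = 37.30%.

37.30 wt%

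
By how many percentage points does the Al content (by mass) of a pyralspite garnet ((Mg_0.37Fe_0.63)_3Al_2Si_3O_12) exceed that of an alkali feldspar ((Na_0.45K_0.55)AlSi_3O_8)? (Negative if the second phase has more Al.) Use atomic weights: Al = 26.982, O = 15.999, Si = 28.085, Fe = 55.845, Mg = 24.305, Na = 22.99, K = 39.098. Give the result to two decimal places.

M((Mg_0.37Fe_0.63)_3Al_2Si_3O_12) = 462.733 g/mol, so wt% Al = 53.964/462.733 × 100 = 11.66%.
M((Na_0.45K_0.55)AlSi_3O_8) = 271.078 g/mol, so wt% Al = 26.982/271.078 × 100 = 9.95%.
11.66 − 9.95 = 1.71 pp.

1.71 percentage points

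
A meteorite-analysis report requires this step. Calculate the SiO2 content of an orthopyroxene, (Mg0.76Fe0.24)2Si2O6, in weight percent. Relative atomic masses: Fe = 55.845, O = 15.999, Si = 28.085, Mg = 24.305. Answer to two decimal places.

Molar mass of (Mg0.76Fe0.24)2Si2O6 = 1.52*24.305 + 0.48*55.845 + 2*28.085 + 6*15.999 = 215.913 g/mol.
Each formula unit contains 2 Si, equivalent to 2/1 = 2.0000 mol SiO2.
M(SiO2) = 1×28.085 + 2×15.999 = 60.083 g/mol.
Mass of SiO2 per formula unit = 2.0000 × 60.083 = 120.166 g.
SiO2 wt% = 120.166 / 215.913 × 100 = 55.65%.

55.65 wt%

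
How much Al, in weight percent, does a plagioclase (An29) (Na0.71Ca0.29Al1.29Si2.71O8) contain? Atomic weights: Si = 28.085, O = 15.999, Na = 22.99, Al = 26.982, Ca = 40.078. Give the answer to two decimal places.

13.04 weight percent

M(Na0.71Ca0.29Al1.29Si2.71O8) = 266.855 g/mol.
Al contributes 1.29 × 26.982 = 34.807 g per mole.
34.807/266.855 = 0.1304 → 13.04%.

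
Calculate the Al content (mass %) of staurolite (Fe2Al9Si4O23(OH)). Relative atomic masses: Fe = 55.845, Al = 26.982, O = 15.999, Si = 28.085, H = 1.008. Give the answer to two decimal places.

28.51 mass %

M(Fe2Al9Si4O23(OH)) = 851.852 g/mol.
Al contributes 9 × 26.982 = 242.838 g per mole.
242.838/851.852 = 0.2851 → 28.51%.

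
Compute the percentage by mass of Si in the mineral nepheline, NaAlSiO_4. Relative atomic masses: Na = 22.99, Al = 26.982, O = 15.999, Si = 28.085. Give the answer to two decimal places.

19.77 wt%

Formula mass = 1·22.99 + 1·26.982 + 1·28.085 + 4·15.999 = 142.053 g/mol, of which 28.085 g is Si.
So Si makes up 28.085/142.053 = 0.1977 of the mass, i.e. 19.77%.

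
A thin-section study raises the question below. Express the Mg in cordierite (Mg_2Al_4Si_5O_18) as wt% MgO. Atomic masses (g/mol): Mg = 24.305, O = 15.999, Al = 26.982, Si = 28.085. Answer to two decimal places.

Formula mass = 584.945 g/mol.
2 Mg → 2.0000 mol MgO per formula unit; M(MgO) = 40.304, so MgO mass = 80.608 g.
80.608/584.945 × 100 = 13.78 wt%.

13.78 wt%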